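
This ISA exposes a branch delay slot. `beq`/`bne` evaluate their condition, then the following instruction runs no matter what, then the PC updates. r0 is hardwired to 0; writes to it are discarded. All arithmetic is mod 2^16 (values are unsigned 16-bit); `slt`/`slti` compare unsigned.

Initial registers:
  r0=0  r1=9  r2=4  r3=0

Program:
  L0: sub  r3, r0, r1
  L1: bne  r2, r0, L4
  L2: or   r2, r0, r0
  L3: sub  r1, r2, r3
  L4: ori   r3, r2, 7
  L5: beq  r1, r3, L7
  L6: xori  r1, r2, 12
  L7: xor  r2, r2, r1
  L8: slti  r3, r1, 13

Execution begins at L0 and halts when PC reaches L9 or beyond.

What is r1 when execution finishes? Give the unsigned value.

#0 sub  r3, r0, r1 ; 0/9/4/65527
#1 bne  r2, r0, L4 ; 0/9/4/65527 ; →target
#2 or   r2, r0, r0 ; 0/9/0/65527
#4 ori   r3, r2, 7 ; 0/9/0/7
#5 beq  r1, r3, L7 ; 0/9/0/7 ; →fallthru
#6 xori  r1, r2, 12 ; 0/12/0/7
#7 xor  r2, r2, r1 ; 0/12/12/7
#8 slti  r3, r1, 13 ; 0/12/12/1

12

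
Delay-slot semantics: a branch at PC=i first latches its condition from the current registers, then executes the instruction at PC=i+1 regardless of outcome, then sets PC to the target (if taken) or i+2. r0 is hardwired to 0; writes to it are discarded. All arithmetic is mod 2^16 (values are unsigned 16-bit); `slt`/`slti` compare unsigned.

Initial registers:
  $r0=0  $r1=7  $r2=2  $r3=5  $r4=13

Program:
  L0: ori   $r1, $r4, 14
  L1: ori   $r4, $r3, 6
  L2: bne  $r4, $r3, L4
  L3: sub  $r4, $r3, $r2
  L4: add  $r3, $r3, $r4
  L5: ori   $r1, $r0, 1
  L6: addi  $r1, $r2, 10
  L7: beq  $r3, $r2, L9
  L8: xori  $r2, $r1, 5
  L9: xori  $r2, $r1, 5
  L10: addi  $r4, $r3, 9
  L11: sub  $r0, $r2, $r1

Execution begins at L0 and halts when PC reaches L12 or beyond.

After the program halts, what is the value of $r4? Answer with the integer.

  step pc=0: ori   $r1, $r4, 14  regs=(0,15,2,5,13)
  step pc=1: ori   $r4, $r3, 6  regs=(0,15,2,5,7)
  step pc=2: bne  $r4, $r3, L4  cond=T  regs=(0,15,2,5,7)
  step pc=3: sub  $r4, $r3, $r2  regs=(0,15,2,5,3)
  step pc=4: add  $r3, $r3, $r4  regs=(0,15,2,8,3)
  step pc=5: ori   $r1, $r0, 1  regs=(0,1,2,8,3)
  step pc=6: addi  $r1, $r2, 10  regs=(0,12,2,8,3)
  step pc=7: beq  $r3, $r2, L9  cond=F  regs=(0,12,2,8,3)
  step pc=8: xori  $r2, $r1, 5  regs=(0,12,9,8,3)
  step pc=9: xori  $r2, $r1, 5  regs=(0,12,9,8,3)
  step pc=10: addi  $r4, $r3, 9  regs=(0,12,9,8,17)
  step pc=11: sub  $r0, $r2, $r1  regs=(0,12,9,8,17)

17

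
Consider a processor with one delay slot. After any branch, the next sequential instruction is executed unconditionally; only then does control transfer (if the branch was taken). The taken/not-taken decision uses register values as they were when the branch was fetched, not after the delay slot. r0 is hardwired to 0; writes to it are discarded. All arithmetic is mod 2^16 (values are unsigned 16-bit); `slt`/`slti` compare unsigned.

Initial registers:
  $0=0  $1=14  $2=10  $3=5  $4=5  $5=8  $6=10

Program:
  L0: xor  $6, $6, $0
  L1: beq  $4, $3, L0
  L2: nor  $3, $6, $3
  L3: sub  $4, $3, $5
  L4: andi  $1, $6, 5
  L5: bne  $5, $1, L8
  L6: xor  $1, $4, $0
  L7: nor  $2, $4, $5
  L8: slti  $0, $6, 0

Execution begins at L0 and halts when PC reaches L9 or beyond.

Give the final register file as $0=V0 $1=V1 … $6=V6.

$0=0 $1=65533 $2=10 $3=5 $4=65533 $5=8 $6=10

  step pc=0: xor  $6, $6, $0  regs=(0,14,10,5,5,8,10)
  step pc=1: beq  $4, $3, L0  cond=T  regs=(0,14,10,5,5,8,10)
  step pc=2: nor  $3, $6, $3  regs=(0,14,10,65520,5,8,10)
  step pc=0: xor  $6, $6, $0  regs=(0,14,10,65520,5,8,10)
  step pc=1: beq  $4, $3, L0  cond=F  regs=(0,14,10,65520,5,8,10)
  step pc=2: nor  $3, $6, $3  regs=(0,14,10,5,5,8,10)
  step pc=3: sub  $4, $3, $5  regs=(0,14,10,5,65533,8,10)
  step pc=4: andi  $1, $6, 5  regs=(0,0,10,5,65533,8,10)
  step pc=5: bne  $5, $1, L8  cond=T  regs=(0,0,10,5,65533,8,10)
  step pc=6: xor  $1, $4, $0  regs=(0,65533,10,5,65533,8,10)
  step pc=8: slti  $0, $6, 0  regs=(0,65533,10,5,65533,8,10)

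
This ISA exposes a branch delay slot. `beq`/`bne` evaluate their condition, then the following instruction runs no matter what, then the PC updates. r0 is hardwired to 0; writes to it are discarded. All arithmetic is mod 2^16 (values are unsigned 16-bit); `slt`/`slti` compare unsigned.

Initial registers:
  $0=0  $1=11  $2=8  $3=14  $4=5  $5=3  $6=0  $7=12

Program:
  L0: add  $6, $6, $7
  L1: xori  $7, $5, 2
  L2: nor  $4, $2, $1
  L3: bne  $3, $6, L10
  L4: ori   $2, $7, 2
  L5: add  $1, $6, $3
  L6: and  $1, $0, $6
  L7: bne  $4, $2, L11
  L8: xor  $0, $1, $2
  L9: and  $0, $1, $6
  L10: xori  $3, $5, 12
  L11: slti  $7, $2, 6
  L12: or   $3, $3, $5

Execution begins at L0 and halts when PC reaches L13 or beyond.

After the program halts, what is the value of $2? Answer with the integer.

3

  step pc=0: add  $6, $6, $7  regs=(0,11,8,14,5,3,12,12)
  step pc=1: xori  $7, $5, 2  regs=(0,11,8,14,5,3,12,1)
  step pc=2: nor  $4, $2, $1  regs=(0,11,8,14,65524,3,12,1)
  step pc=3: bne  $3, $6, L10  cond=T  regs=(0,11,8,14,65524,3,12,1)
  step pc=4: ori   $2, $7, 2  regs=(0,11,3,14,65524,3,12,1)
  step pc=10: xori  $3, $5, 12  regs=(0,11,3,15,65524,3,12,1)
  step pc=11: slti  $7, $2, 6  regs=(0,11,3,15,65524,3,12,1)
  step pc=12: or   $3, $3, $5  regs=(0,11,3,15,65524,3,12,1)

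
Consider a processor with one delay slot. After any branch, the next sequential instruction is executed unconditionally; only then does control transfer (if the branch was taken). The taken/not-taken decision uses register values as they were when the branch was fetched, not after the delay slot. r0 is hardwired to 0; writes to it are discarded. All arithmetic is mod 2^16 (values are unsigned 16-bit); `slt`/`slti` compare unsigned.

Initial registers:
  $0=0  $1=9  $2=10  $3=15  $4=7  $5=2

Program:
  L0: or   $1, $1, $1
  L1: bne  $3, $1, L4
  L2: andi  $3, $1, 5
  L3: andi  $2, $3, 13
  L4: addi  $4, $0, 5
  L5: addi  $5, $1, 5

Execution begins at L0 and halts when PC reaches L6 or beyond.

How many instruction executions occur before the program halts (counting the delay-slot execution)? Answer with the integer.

PC=0  or   $1, $1, $1        | $0=0 $1=9 $2=10 $3=15 $4=7 $5=2
PC=1  bne  $3, $1, L4        | $0=0 $1=9 $2=10 $3=15 $4=7 $5=2  [TAKEN]
PC=2  andi  $3, $1, 5        | $0=0 $1=9 $2=10 $3=1 $4=7 $5=2
PC=4  addi  $4, $0, 5        | $0=0 $1=9 $2=10 $3=1 $4=5 $5=2
PC=5  addi  $5, $1, 5        | $0=0 $1=9 $2=10 $3=1 $4=5 $5=14

5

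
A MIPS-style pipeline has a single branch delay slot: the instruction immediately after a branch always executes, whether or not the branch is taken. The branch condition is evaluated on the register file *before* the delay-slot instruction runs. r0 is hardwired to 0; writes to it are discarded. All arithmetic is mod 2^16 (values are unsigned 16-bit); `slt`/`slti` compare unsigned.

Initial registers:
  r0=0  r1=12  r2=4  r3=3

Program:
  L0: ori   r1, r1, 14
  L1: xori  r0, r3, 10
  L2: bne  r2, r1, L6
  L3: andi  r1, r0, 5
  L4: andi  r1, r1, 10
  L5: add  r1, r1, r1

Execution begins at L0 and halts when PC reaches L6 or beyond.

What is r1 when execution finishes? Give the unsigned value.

0

PC=0  ori   r1, r1, 14       | r0=0 r1=14 r2=4 r3=3
PC=1  xori  r0, r3, 10       | r0=0 r1=14 r2=4 r3=3
PC=2  bne  r2, r1, L6        | r0=0 r1=14 r2=4 r3=3  [TAKEN]
PC=3  andi  r1, r0, 5        | r0=0 r1=0 r2=4 r3=3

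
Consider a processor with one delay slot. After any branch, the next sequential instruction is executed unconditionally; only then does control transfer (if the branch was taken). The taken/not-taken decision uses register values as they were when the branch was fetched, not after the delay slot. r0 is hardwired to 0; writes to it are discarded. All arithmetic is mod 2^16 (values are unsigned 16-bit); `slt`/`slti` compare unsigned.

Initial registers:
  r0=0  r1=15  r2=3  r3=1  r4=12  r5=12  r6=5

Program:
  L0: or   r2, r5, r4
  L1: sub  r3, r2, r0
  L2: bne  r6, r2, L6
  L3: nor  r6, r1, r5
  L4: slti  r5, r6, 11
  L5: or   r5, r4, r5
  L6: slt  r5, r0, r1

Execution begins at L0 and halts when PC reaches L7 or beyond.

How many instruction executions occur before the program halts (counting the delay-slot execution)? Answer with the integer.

5

[0] or   r2, r5, r4  →  {r0:0, r1:15, r2:12, r3:1, r4:12, r5:12, r6:5}
[1] sub  r3, r2, r0  →  {r0:0, r1:15, r2:12, r3:12, r4:12, r5:12, r6:5}
[2] bne  r6, r2, L6  →  {r0:0, r1:15, r2:12, r3:12, r4:12, r5:12, r6:5}  ⟨branch taken⟩
[3] nor  r6, r1, r5  →  {r0:0, r1:15, r2:12, r3:12, r4:12, r5:12, r6:65520}
[6] slt  r5, r0, r1  →  {r0:0, r1:15, r2:12, r3:12, r4:12, r5:1, r6:65520}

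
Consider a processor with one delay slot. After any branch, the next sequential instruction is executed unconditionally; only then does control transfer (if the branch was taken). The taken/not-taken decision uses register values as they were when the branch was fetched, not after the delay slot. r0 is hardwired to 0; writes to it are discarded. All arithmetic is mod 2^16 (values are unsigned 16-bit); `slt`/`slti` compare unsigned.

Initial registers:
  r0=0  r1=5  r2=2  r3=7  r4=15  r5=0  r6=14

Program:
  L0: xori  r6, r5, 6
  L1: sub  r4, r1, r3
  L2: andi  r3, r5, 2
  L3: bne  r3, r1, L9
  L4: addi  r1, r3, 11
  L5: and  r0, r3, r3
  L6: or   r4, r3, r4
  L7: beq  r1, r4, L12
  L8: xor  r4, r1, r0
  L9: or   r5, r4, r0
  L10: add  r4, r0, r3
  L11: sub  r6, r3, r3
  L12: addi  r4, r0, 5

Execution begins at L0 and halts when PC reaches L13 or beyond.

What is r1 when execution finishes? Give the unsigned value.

#0 xori  r6, r5, 6 ; 0/5/2/7/15/0/6
#1 sub  r4, r1, r3 ; 0/5/2/7/65534/0/6
#2 andi  r3, r5, 2 ; 0/5/2/0/65534/0/6
#3 bne  r3, r1, L9 ; 0/5/2/0/65534/0/6 ; →target
#4 addi  r1, r3, 11 ; 0/11/2/0/65534/0/6
#9 or   r5, r4, r0 ; 0/11/2/0/65534/65534/6
#10 add  r4, r0, r3 ; 0/11/2/0/0/65534/6
#11 sub  r6, r3, r3 ; 0/11/2/0/0/65534/0
#12 addi  r4, r0, 5 ; 0/11/2/0/5/65534/0

11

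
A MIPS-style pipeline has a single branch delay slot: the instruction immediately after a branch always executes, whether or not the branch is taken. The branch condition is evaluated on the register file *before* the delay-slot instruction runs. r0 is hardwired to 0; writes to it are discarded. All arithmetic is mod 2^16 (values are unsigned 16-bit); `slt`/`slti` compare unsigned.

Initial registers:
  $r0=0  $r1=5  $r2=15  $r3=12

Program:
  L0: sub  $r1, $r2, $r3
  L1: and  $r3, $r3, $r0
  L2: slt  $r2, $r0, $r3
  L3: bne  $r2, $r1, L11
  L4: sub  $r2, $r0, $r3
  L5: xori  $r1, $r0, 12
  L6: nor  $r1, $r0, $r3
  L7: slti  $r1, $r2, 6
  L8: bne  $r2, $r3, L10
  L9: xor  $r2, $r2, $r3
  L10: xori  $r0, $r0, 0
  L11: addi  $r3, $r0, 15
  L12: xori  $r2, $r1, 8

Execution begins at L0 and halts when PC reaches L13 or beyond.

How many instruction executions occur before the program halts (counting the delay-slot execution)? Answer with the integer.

  step pc=0: sub  $r1, $r2, $r3  regs=(0,3,15,12)
  step pc=1: and  $r3, $r3, $r0  regs=(0,3,15,0)
  step pc=2: slt  $r2, $r0, $r3  regs=(0,3,0,0)
  step pc=3: bne  $r2, $r1, L11  cond=T  regs=(0,3,0,0)
  step pc=4: sub  $r2, $r0, $r3  regs=(0,3,0,0)
  step pc=11: addi  $r3, $r0, 15  regs=(0,3,0,15)
  step pc=12: xori  $r2, $r1, 8  regs=(0,3,11,15)

7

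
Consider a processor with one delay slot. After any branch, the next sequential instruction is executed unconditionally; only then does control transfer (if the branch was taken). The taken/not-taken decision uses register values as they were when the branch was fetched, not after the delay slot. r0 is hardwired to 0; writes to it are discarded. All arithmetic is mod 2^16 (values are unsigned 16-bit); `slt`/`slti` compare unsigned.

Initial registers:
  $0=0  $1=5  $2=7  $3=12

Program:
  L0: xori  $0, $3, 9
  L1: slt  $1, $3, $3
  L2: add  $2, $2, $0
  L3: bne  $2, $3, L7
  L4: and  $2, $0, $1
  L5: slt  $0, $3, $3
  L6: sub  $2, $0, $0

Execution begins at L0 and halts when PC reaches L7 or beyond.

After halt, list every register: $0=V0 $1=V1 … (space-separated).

#0 xori  $0, $3, 9 ; 0/5/7/12
#1 slt  $1, $3, $3 ; 0/0/7/12
#2 add  $2, $2, $0 ; 0/0/7/12
#3 bne  $2, $3, L7 ; 0/0/7/12 ; →target
#4 and  $2, $0, $1 ; 0/0/0/12

$0=0 $1=0 $2=0 $3=12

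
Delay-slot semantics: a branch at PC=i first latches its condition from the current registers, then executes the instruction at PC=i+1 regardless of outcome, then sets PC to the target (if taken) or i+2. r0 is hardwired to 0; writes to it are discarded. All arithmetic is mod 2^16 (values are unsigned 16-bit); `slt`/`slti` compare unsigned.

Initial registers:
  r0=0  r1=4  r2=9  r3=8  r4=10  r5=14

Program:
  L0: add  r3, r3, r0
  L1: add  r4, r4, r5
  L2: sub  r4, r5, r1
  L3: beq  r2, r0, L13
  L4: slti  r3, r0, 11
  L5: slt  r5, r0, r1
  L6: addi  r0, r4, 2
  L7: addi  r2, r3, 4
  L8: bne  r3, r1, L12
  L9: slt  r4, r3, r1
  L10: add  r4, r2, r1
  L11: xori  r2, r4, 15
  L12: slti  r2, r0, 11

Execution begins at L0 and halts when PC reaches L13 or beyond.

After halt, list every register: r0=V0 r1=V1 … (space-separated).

[0] add  r3, r3, r0  →  {r0:0, r1:4, r2:9, r3:8, r4:10, r5:14}
[1] add  r4, r4, r5  →  {r0:0, r1:4, r2:9, r3:8, r4:24, r5:14}
[2] sub  r4, r5, r1  →  {r0:0, r1:4, r2:9, r3:8, r4:10, r5:14}
[3] beq  r2, r0, L13  →  {r0:0, r1:4, r2:9, r3:8, r4:10, r5:14}  ⟨branch fallthrough⟩
[4] slti  r3, r0, 11  →  {r0:0, r1:4, r2:9, r3:1, r4:10, r5:14}
[5] slt  r5, r0, r1  →  {r0:0, r1:4, r2:9, r3:1, r4:10, r5:1}
[6] addi  r0, r4, 2  →  {r0:0, r1:4, r2:9, r3:1, r4:10, r5:1}
[7] addi  r2, r3, 4  →  {r0:0, r1:4, r2:5, r3:1, r4:10, r5:1}
[8] bne  r3, r1, L12  →  {r0:0, r1:4, r2:5, r3:1, r4:10, r5:1}  ⟨branch taken⟩
[9] slt  r4, r3, r1  →  {r0:0, r1:4, r2:5, r3:1, r4:1, r5:1}
[12] slti  r2, r0, 11  →  {r0:0, r1:4, r2:1, r3:1, r4:1, r5:1}

r0=0 r1=4 r2=1 r3=1 r4=1 r5=1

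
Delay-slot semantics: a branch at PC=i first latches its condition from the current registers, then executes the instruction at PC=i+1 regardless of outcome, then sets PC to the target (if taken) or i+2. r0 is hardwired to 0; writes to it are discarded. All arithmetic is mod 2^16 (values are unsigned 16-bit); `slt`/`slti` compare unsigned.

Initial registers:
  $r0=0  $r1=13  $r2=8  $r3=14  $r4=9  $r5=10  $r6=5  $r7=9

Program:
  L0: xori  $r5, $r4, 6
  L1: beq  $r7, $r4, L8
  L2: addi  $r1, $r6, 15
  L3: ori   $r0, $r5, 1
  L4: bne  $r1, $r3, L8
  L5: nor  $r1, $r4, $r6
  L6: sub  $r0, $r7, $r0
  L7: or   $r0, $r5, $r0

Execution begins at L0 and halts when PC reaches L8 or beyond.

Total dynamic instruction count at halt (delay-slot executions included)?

3

[0] xori  $r5, $r4, 6  →  {$r0:0, $r1:13, $r2:8, $r3:14, $r4:9, $r5:15, $r6:5, $r7:9}
[1] beq  $r7, $r4, L8  →  {$r0:0, $r1:13, $r2:8, $r3:14, $r4:9, $r5:15, $r6:5, $r7:9}  ⟨branch taken⟩
[2] addi  $r1, $r6, 15  →  {$r0:0, $r1:20, $r2:8, $r3:14, $r4:9, $r5:15, $r6:5, $r7:9}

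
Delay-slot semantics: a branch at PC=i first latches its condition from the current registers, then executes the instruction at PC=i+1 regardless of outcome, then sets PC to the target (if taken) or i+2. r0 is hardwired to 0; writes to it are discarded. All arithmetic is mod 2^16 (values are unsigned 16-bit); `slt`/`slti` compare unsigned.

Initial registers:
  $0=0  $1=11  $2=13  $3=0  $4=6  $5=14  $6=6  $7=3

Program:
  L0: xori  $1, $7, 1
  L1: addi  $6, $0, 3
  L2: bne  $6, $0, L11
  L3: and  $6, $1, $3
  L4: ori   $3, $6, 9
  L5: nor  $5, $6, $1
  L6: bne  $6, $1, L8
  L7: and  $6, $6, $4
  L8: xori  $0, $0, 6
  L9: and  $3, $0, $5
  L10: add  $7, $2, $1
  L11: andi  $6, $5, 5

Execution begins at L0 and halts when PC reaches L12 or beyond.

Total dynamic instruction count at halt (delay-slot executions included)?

5

[0] xori  $1, $7, 1  →  {$0:0, $1:2, $2:13, $3:0, $4:6, $5:14, $6:6, $7:3}
[1] addi  $6, $0, 3  →  {$0:0, $1:2, $2:13, $3:0, $4:6, $5:14, $6:3, $7:3}
[2] bne  $6, $0, L11  →  {$0:0, $1:2, $2:13, $3:0, $4:6, $5:14, $6:3, $7:3}  ⟨branch taken⟩
[3] and  $6, $1, $3  →  {$0:0, $1:2, $2:13, $3:0, $4:6, $5:14, $6:0, $7:3}
[11] andi  $6, $5, 5  →  {$0:0, $1:2, $2:13, $3:0, $4:6, $5:14, $6:4, $7:3}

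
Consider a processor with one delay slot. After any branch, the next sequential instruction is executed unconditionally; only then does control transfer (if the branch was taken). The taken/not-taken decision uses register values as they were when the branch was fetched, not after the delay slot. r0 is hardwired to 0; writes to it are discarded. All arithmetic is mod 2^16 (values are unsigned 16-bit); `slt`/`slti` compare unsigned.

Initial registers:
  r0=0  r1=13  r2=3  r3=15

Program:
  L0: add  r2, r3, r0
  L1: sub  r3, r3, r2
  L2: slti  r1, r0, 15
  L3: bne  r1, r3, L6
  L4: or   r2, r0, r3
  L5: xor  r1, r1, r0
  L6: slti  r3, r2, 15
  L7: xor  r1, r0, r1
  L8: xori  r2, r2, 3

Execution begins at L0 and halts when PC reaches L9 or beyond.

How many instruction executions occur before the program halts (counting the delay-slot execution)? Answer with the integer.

PC=0  add  r2, r3, r0        | r0=0 r1=13 r2=15 r3=15
PC=1  sub  r3, r3, r2        | r0=0 r1=13 r2=15 r3=0
PC=2  slti  r1, r0, 15       | r0=0 r1=1 r2=15 r3=0
PC=3  bne  r1, r3, L6        | r0=0 r1=1 r2=15 r3=0  [TAKEN]
PC=4  or   r2, r0, r3        | r0=0 r1=1 r2=0 r3=0
PC=6  slti  r3, r2, 15       | r0=0 r1=1 r2=0 r3=1
PC=7  xor  r1, r0, r1        | r0=0 r1=1 r2=0 r3=1
PC=8  xori  r2, r2, 3        | r0=0 r1=1 r2=3 r3=1

8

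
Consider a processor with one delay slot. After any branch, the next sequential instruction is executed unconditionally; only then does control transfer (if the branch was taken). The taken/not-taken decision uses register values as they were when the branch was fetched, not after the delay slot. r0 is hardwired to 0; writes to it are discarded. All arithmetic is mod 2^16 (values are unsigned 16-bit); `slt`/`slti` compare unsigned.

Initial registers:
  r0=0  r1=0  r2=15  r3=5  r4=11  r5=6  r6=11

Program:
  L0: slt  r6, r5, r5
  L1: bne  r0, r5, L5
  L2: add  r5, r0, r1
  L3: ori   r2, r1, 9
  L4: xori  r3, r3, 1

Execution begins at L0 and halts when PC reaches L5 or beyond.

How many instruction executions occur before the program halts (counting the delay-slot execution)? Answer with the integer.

  step pc=0: slt  r6, r5, r5  regs=(0,0,15,5,11,6,0)
  step pc=1: bne  r0, r5, L5  cond=T  regs=(0,0,15,5,11,6,0)
  step pc=2: add  r5, r0, r1  regs=(0,0,15,5,11,0,0)

3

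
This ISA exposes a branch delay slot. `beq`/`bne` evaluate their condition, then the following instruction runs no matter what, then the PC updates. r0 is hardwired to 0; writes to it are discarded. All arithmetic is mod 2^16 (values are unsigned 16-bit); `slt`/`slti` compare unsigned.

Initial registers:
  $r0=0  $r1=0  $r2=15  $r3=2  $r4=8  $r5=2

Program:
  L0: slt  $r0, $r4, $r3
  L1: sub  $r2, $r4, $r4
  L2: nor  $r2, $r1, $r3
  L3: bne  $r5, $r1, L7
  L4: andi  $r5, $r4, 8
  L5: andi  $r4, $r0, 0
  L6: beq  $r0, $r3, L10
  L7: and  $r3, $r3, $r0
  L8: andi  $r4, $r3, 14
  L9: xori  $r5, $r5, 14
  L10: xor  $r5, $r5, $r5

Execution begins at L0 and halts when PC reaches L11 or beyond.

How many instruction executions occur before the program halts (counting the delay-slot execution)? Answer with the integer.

9

  step pc=0: slt  $r0, $r4, $r3  regs=(0,0,15,2,8,2)
  step pc=1: sub  $r2, $r4, $r4  regs=(0,0,0,2,8,2)
  step pc=2: nor  $r2, $r1, $r3  regs=(0,0,65533,2,8,2)
  step pc=3: bne  $r5, $r1, L7  cond=T  regs=(0,0,65533,2,8,2)
  step pc=4: andi  $r5, $r4, 8  regs=(0,0,65533,2,8,8)
  step pc=7: and  $r3, $r3, $r0  regs=(0,0,65533,0,8,8)
  step pc=8: andi  $r4, $r3, 14  regs=(0,0,65533,0,0,8)
  step pc=9: xori  $r5, $r5, 14  regs=(0,0,65533,0,0,6)
  step pc=10: xor  $r5, $r5, $r5  regs=(0,0,65533,0,0,0)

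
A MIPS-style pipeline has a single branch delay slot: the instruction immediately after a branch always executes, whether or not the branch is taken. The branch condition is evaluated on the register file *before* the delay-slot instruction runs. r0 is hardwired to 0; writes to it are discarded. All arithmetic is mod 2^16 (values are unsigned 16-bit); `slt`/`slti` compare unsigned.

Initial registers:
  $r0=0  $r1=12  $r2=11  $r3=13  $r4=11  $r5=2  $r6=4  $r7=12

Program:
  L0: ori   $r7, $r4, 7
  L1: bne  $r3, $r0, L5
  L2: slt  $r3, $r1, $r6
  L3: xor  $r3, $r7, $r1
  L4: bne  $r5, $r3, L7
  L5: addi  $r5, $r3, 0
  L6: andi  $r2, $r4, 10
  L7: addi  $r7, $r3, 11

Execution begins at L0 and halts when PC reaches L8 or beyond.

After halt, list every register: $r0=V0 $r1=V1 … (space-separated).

  step pc=0: ori   $r7, $r4, 7  regs=(0,12,11,13,11,2,4,15)
  step pc=1: bne  $r3, $r0, L5  cond=T  regs=(0,12,11,13,11,2,4,15)
  step pc=2: slt  $r3, $r1, $r6  regs=(0,12,11,0,11,2,4,15)
  step pc=5: addi  $r5, $r3, 0  regs=(0,12,11,0,11,0,4,15)
  step pc=6: andi  $r2, $r4, 10  regs=(0,12,10,0,11,0,4,15)
  step pc=7: addi  $r7, $r3, 11  regs=(0,12,10,0,11,0,4,11)

$r0=0 $r1=12 $r2=10 $r3=0 $r4=11 $r5=0 $r6=4 $r7=11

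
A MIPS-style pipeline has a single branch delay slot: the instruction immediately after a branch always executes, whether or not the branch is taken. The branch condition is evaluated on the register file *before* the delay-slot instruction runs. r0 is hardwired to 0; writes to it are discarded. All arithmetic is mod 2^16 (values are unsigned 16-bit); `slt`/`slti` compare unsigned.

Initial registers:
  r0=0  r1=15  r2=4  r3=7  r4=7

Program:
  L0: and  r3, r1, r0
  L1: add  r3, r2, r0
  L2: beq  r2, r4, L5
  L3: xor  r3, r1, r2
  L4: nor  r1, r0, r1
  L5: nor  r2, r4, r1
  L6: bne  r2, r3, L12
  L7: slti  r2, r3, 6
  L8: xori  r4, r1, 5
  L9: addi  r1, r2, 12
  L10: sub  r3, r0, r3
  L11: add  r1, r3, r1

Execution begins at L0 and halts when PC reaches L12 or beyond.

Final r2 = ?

0

#0 and  r3, r1, r0 ; 0/15/4/0/7
#1 add  r3, r2, r0 ; 0/15/4/4/7
#2 beq  r2, r4, L5 ; 0/15/4/4/7 ; →fallthru
#3 xor  r3, r1, r2 ; 0/15/4/11/7
#4 nor  r1, r0, r1 ; 0/65520/4/11/7
#5 nor  r2, r4, r1 ; 0/65520/8/11/7
#6 bne  r2, r3, L12 ; 0/65520/8/11/7 ; →target
#7 slti  r2, r3, 6 ; 0/65520/0/11/7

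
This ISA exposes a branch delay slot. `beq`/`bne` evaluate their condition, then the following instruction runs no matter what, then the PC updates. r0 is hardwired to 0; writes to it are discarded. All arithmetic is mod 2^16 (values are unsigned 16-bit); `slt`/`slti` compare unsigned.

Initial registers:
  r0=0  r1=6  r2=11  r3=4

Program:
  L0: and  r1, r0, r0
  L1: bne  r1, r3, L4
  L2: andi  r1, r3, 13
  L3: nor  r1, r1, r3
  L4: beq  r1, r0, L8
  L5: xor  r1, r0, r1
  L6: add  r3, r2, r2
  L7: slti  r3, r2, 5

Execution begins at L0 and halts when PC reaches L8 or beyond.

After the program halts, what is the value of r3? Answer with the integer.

0

[0] and  r1, r0, r0  →  {r0:0, r1:0, r2:11, r3:4}
[1] bne  r1, r3, L4  →  {r0:0, r1:0, r2:11, r3:4}  ⟨branch taken⟩
[2] andi  r1, r3, 13  →  {r0:0, r1:4, r2:11, r3:4}
[4] beq  r1, r0, L8  →  {r0:0, r1:4, r2:11, r3:4}  ⟨branch fallthrough⟩
[5] xor  r1, r0, r1  →  {r0:0, r1:4, r2:11, r3:4}
[6] add  r3, r2, r2  →  {r0:0, r1:4, r2:11, r3:22}
[7] slti  r3, r2, 5  →  {r0:0, r1:4, r2:11, r3:0}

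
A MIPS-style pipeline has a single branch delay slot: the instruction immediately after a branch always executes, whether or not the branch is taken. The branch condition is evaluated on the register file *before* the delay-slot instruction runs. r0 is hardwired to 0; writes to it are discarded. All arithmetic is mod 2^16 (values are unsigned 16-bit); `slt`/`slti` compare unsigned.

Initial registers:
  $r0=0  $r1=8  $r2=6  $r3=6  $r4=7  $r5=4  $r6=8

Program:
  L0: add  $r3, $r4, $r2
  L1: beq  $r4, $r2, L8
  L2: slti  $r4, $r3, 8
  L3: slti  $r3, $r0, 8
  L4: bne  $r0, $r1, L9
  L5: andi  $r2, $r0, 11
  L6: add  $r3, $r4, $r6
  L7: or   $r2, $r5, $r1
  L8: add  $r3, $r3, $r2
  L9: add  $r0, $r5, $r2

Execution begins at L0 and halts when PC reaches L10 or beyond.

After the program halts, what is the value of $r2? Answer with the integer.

0

[0] add  $r3, $r4, $r2  →  {$r0:0, $r1:8, $r2:6, $r3:13, $r4:7, $r5:4, $r6:8}
[1] beq  $r4, $r2, L8  →  {$r0:0, $r1:8, $r2:6, $r3:13, $r4:7, $r5:4, $r6:8}  ⟨branch fallthrough⟩
[2] slti  $r4, $r3, 8  →  {$r0:0, $r1:8, $r2:6, $r3:13, $r4:0, $r5:4, $r6:8}
[3] slti  $r3, $r0, 8  →  {$r0:0, $r1:8, $r2:6, $r3:1, $r4:0, $r5:4, $r6:8}
[4] bne  $r0, $r1, L9  →  {$r0:0, $r1:8, $r2:6, $r3:1, $r4:0, $r5:4, $r6:8}  ⟨branch taken⟩
[5] andi  $r2, $r0, 11  →  {$r0:0, $r1:8, $r2:0, $r3:1, $r4:0, $r5:4, $r6:8}
[9] add  $r0, $r5, $r2  →  {$r0:0, $r1:8, $r2:0, $r3:1, $r4:0, $r5:4, $r6:8}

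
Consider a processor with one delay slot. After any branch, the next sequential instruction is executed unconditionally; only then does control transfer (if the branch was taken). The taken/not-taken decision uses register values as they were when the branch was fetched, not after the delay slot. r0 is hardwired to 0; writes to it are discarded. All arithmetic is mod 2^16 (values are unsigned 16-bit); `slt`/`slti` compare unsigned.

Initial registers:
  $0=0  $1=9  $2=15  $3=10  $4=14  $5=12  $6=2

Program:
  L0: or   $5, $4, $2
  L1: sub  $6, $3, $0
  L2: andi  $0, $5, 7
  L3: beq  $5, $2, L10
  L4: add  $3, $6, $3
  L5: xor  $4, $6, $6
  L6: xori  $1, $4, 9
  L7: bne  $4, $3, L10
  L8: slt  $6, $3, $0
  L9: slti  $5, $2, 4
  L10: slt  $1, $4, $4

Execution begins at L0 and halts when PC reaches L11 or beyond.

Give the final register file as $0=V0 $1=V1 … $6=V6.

#0 or   $5, $4, $2 ; 0/9/15/10/14/15/2
#1 sub  $6, $3, $0 ; 0/9/15/10/14/15/10
#2 andi  $0, $5, 7 ; 0/9/15/10/14/15/10
#3 beq  $5, $2, L10 ; 0/9/15/10/14/15/10 ; →target
#4 add  $3, $6, $3 ; 0/9/15/20/14/15/10
#10 slt  $1, $4, $4 ; 0/0/15/20/14/15/10

$0=0 $1=0 $2=15 $3=20 $4=14 $5=15 $6=10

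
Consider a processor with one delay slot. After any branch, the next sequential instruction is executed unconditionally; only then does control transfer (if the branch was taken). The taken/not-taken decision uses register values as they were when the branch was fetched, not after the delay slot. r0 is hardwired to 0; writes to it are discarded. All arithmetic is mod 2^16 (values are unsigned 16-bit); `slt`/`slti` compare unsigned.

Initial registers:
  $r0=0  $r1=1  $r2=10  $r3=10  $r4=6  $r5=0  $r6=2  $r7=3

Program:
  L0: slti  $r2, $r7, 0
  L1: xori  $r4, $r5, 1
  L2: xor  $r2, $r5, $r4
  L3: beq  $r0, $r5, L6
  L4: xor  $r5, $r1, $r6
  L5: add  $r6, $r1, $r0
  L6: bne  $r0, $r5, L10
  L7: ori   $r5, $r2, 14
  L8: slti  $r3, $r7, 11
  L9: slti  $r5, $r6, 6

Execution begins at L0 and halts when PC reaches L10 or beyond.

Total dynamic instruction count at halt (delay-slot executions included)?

7

[0] slti  $r2, $r7, 0  →  {$r0:0, $r1:1, $r2:0, $r3:10, $r4:6, $r5:0, $r6:2, $r7:3}
[1] xori  $r4, $r5, 1  →  {$r0:0, $r1:1, $r2:0, $r3:10, $r4:1, $r5:0, $r6:2, $r7:3}
[2] xor  $r2, $r5, $r4  →  {$r0:0, $r1:1, $r2:1, $r3:10, $r4:1, $r5:0, $r6:2, $r7:3}
[3] beq  $r0, $r5, L6  →  {$r0:0, $r1:1, $r2:1, $r3:10, $r4:1, $r5:0, $r6:2, $r7:3}  ⟨branch taken⟩
[4] xor  $r5, $r1, $r6  →  {$r0:0, $r1:1, $r2:1, $r3:10, $r4:1, $r5:3, $r6:2, $r7:3}
[6] bne  $r0, $r5, L10  →  {$r0:0, $r1:1, $r2:1, $r3:10, $r4:1, $r5:3, $r6:2, $r7:3}  ⟨branch taken⟩
[7] ori   $r5, $r2, 14  →  {$r0:0, $r1:1, $r2:1, $r3:10, $r4:1, $r5:15, $r6:2, $r7:3}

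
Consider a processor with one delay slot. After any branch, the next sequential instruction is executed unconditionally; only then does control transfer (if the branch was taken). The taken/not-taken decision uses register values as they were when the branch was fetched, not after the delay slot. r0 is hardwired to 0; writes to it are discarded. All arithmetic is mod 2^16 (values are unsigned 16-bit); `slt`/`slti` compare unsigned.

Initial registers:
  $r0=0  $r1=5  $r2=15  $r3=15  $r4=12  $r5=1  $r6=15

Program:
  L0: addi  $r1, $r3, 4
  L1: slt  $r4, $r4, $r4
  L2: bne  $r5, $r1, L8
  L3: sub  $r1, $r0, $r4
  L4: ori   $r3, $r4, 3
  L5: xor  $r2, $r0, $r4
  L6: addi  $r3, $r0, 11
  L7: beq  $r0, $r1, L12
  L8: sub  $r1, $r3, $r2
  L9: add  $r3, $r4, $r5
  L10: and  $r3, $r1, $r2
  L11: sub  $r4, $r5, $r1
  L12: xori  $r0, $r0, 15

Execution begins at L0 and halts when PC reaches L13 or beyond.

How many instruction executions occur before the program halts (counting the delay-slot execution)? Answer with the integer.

9

[0] addi  $r1, $r3, 4  →  {$r0:0, $r1:19, $r2:15, $r3:15, $r4:12, $r5:1, $r6:15}
[1] slt  $r4, $r4, $r4  →  {$r0:0, $r1:19, $r2:15, $r3:15, $r4:0, $r5:1, $r6:15}
[2] bne  $r5, $r1, L8  →  {$r0:0, $r1:19, $r2:15, $r3:15, $r4:0, $r5:1, $r6:15}  ⟨branch taken⟩
[3] sub  $r1, $r0, $r4  →  {$r0:0, $r1:0, $r2:15, $r3:15, $r4:0, $r5:1, $r6:15}
[8] sub  $r1, $r3, $r2  →  {$r0:0, $r1:0, $r2:15, $r3:15, $r4:0, $r5:1, $r6:15}
[9] add  $r3, $r4, $r5  →  {$r0:0, $r1:0, $r2:15, $r3:1, $r4:0, $r5:1, $r6:15}
[10] and  $r3, $r1, $r2  →  {$r0:0, $r1:0, $r2:15, $r3:0, $r4:0, $r5:1, $r6:15}
[11] sub  $r4, $r5, $r1  →  {$r0:0, $r1:0, $r2:15, $r3:0, $r4:1, $r5:1, $r6:15}
[12] xori  $r0, $r0, 15  →  {$r0:0, $r1:0, $r2:15, $r3:0, $r4:1, $r5:1, $r6:15}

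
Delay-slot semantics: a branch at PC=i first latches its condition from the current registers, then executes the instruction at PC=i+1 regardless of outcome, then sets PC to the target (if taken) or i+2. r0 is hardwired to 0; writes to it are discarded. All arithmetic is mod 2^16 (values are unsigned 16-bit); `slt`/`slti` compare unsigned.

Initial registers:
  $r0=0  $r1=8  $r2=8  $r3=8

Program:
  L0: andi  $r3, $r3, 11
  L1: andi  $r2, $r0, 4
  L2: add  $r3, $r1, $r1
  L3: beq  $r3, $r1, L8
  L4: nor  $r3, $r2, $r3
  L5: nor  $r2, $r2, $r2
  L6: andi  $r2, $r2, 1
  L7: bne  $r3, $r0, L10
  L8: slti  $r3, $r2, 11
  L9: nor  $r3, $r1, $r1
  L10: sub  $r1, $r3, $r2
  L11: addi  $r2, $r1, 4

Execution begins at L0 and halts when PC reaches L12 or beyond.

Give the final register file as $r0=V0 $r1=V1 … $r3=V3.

$r0=0 $r1=0 $r2=4 $r3=1

  step pc=0: andi  $r3, $r3, 11  regs=(0,8,8,8)
  step pc=1: andi  $r2, $r0, 4  regs=(0,8,0,8)
  step pc=2: add  $r3, $r1, $r1  regs=(0,8,0,16)
  step pc=3: beq  $r3, $r1, L8  cond=F  regs=(0,8,0,16)
  step pc=4: nor  $r3, $r2, $r3  regs=(0,8,0,65519)
  step pc=5: nor  $r2, $r2, $r2  regs=(0,8,65535,65519)
  step pc=6: andi  $r2, $r2, 1  regs=(0,8,1,65519)
  step pc=7: bne  $r3, $r0, L10  cond=T  regs=(0,8,1,65519)
  step pc=8: slti  $r3, $r2, 11  regs=(0,8,1,1)
  step pc=10: sub  $r1, $r3, $r2  regs=(0,0,1,1)
  step pc=11: addi  $r2, $r1, 4  regs=(0,0,4,1)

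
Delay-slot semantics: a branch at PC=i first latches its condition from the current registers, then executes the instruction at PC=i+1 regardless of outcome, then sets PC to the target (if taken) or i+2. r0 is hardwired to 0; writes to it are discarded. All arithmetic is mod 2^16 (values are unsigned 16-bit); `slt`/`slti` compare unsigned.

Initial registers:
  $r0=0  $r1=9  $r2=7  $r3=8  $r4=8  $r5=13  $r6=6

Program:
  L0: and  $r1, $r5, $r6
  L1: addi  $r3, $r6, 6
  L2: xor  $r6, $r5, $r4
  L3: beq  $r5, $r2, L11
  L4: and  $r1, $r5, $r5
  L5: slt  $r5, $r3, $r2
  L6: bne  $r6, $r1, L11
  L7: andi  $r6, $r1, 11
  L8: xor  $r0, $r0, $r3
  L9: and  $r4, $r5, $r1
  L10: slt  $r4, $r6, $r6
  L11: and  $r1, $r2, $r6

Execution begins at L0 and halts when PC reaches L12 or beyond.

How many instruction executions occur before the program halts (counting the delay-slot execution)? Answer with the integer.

9

  step pc=0: and  $r1, $r5, $r6  regs=(0,4,7,8,8,13,6)
  step pc=1: addi  $r3, $r6, 6  regs=(0,4,7,12,8,13,6)
  step pc=2: xor  $r6, $r5, $r4  regs=(0,4,7,12,8,13,5)
  step pc=3: beq  $r5, $r2, L11  cond=F  regs=(0,4,7,12,8,13,5)
  step pc=4: and  $r1, $r5, $r5  regs=(0,13,7,12,8,13,5)
  step pc=5: slt  $r5, $r3, $r2  regs=(0,13,7,12,8,0,5)
  step pc=6: bne  $r6, $r1, L11  cond=T  regs=(0,13,7,12,8,0,5)
  step pc=7: andi  $r6, $r1, 11  regs=(0,13,7,12,8,0,9)
  step pc=11: and  $r1, $r2, $r6  regs=(0,1,7,12,8,0,9)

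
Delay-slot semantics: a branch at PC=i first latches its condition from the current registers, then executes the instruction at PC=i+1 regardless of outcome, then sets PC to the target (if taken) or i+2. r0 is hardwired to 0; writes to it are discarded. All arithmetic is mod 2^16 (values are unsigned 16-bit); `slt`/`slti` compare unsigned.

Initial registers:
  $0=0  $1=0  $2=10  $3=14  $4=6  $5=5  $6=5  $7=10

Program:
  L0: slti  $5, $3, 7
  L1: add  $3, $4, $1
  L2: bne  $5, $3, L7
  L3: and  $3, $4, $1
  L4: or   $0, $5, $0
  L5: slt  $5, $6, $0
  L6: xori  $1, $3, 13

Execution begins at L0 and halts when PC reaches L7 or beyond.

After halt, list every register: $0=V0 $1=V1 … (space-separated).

$0=0 $1=0 $2=10 $3=0 $4=6 $5=0 $6=5 $7=10

PC=0  slti  $5, $3, 7        | $0=0 $1=0 $2=10 $3=14 $4=6 $5=0 $6=5 $7=10
PC=1  add  $3, $4, $1        | $0=0 $1=0 $2=10 $3=6 $4=6 $5=0 $6=5 $7=10
PC=2  bne  $5, $3, L7        | $0=0 $1=0 $2=10 $3=6 $4=6 $5=0 $6=5 $7=10  [TAKEN]
PC=3  and  $3, $4, $1        | $0=0 $1=0 $2=10 $3=0 $4=6 $5=0 $6=5 $7=10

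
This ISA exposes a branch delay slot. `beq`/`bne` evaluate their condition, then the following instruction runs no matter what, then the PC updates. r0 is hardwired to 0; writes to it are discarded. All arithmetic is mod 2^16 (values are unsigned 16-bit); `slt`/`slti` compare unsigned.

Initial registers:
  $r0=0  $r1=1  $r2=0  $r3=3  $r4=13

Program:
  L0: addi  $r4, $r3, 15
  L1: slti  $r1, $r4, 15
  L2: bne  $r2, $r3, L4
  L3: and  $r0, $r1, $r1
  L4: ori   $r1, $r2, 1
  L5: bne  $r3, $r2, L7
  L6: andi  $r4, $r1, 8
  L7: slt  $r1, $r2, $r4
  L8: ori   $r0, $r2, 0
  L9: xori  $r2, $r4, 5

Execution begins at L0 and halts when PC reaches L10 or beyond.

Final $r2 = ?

5

  step pc=0: addi  $r4, $r3, 15  regs=(0,1,0,3,18)
  step pc=1: slti  $r1, $r4, 15  regs=(0,0,0,3,18)
  step pc=2: bne  $r2, $r3, L4  cond=T  regs=(0,0,0,3,18)
  step pc=3: and  $r0, $r1, $r1  regs=(0,0,0,3,18)
  step pc=4: ori   $r1, $r2, 1  regs=(0,1,0,3,18)
  step pc=5: bne  $r3, $r2, L7  cond=T  regs=(0,1,0,3,18)
  step pc=6: andi  $r4, $r1, 8  regs=(0,1,0,3,0)
  step pc=7: slt  $r1, $r2, $r4  regs=(0,0,0,3,0)
  step pc=8: ori   $r0, $r2, 0  regs=(0,0,0,3,0)
  step pc=9: xori  $r2, $r4, 5  regs=(0,0,5,3,0)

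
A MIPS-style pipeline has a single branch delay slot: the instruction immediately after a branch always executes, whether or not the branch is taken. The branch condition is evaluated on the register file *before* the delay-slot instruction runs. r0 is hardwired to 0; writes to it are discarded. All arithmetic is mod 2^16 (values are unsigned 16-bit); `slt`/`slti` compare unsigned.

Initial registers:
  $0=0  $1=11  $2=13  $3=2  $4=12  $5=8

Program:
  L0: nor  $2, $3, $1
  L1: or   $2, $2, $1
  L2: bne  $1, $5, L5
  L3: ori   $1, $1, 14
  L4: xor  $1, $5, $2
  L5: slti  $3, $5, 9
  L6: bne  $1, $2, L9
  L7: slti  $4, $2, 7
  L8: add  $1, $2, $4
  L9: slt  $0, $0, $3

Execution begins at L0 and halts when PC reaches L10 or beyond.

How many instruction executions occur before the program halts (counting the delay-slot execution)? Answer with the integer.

  step pc=0: nor  $2, $3, $1  regs=(0,11,65524,2,12,8)
  step pc=1: or   $2, $2, $1  regs=(0,11,65535,2,12,8)
  step pc=2: bne  $1, $5, L5  cond=T  regs=(0,11,65535,2,12,8)
  step pc=3: ori   $1, $1, 14  regs=(0,15,65535,2,12,8)
  step pc=5: slti  $3, $5, 9  regs=(0,15,65535,1,12,8)
  step pc=6: bne  $1, $2, L9  cond=T  regs=(0,15,65535,1,12,8)
  step pc=7: slti  $4, $2, 7  regs=(0,15,65535,1,0,8)
  step pc=9: slt  $0, $0, $3  regs=(0,15,65535,1,0,8)

8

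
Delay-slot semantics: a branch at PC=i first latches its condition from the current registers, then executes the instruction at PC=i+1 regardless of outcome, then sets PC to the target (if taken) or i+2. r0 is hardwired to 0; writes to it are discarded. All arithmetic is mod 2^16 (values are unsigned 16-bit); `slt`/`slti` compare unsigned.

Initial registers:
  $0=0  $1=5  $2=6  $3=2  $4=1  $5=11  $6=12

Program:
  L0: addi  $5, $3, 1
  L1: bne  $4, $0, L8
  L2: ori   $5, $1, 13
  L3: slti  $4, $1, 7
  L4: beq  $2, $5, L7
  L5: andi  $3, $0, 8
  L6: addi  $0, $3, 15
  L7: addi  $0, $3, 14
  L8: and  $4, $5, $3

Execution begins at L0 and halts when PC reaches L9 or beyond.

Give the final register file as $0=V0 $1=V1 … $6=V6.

$0=0 $1=5 $2=6 $3=2 $4=0 $5=13 $6=12

[0] addi  $5, $3, 1  →  {$0:0, $1:5, $2:6, $3:2, $4:1, $5:3, $6:12}
[1] bne  $4, $0, L8  →  {$0:0, $1:5, $2:6, $3:2, $4:1, $5:3, $6:12}  ⟨branch taken⟩
[2] ori   $5, $1, 13  →  {$0:0, $1:5, $2:6, $3:2, $4:1, $5:13, $6:12}
[8] and  $4, $5, $3  →  {$0:0, $1:5, $2:6, $3:2, $4:0, $5:13, $6:12}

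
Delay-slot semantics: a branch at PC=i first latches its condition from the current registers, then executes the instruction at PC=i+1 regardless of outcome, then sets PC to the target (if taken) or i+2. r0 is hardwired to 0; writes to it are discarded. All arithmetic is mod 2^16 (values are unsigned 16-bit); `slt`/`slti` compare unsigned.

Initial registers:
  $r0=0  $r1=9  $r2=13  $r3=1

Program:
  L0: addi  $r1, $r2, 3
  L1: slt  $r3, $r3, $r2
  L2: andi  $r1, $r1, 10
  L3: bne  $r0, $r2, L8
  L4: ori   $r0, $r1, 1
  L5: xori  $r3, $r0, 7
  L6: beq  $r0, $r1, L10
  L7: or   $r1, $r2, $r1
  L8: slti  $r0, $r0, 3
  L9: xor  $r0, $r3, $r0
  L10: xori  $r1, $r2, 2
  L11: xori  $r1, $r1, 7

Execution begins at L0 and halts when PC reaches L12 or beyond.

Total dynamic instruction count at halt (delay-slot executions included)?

  step pc=0: addi  $r1, $r2, 3  regs=(0,16,13,1)
  step pc=1: slt  $r3, $r3, $r2  regs=(0,16,13,1)
  step pc=2: andi  $r1, $r1, 10  regs=(0,0,13,1)
  step pc=3: bne  $r0, $r2, L8  cond=T  regs=(0,0,13,1)
  step pc=4: ori   $r0, $r1, 1  regs=(0,0,13,1)
  step pc=8: slti  $r0, $r0, 3  regs=(0,0,13,1)
  step pc=9: xor  $r0, $r3, $r0  regs=(0,0,13,1)
  step pc=10: xori  $r1, $r2, 2  regs=(0,15,13,1)
  step pc=11: xori  $r1, $r1, 7  regs=(0,8,13,1)

9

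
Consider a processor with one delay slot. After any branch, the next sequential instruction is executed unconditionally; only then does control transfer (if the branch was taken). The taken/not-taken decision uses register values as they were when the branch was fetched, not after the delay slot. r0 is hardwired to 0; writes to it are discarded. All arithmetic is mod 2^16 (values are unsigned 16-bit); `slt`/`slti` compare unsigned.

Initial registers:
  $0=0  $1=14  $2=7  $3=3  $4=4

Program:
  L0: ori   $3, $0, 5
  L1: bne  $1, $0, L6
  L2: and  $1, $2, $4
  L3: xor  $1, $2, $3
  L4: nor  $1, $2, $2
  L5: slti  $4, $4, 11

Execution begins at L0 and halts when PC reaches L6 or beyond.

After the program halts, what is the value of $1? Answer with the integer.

4

PC=0  ori   $3, $0, 5        | $0=0 $1=14 $2=7 $3=5 $4=4
PC=1  bne  $1, $0, L6        | $0=0 $1=14 $2=7 $3=5 $4=4  [TAKEN]
PC=2  and  $1, $2, $4        | $0=0 $1=4 $2=7 $3=5 $4=4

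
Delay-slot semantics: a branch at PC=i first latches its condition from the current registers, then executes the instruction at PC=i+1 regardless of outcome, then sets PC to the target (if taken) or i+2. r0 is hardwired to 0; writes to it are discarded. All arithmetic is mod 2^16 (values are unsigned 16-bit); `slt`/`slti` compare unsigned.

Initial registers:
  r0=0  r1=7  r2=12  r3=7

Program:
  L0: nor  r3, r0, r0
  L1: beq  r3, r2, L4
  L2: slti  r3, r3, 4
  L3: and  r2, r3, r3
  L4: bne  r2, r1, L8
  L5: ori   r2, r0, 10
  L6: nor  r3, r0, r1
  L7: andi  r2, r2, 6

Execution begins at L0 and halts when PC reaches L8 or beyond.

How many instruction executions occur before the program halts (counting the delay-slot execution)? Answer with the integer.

6

#0 nor  r3, r0, r0 ; 0/7/12/65535
#1 beq  r3, r2, L4 ; 0/7/12/65535 ; →fallthru
#2 slti  r3, r3, 4 ; 0/7/12/0
#3 and  r2, r3, r3 ; 0/7/0/0
#4 bne  r2, r1, L8 ; 0/7/0/0 ; →target
#5 ori   r2, r0, 10 ; 0/7/10/0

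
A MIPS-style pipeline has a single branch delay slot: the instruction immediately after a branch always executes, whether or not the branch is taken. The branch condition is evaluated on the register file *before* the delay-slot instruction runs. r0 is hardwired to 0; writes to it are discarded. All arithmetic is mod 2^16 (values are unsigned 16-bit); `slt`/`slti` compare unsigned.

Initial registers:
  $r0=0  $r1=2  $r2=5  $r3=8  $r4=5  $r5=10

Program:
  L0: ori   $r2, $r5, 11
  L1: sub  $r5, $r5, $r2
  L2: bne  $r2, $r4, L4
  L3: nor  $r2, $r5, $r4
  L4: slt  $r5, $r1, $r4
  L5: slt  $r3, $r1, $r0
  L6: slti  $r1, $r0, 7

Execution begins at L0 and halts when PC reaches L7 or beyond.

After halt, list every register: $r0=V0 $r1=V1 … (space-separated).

$r0=0 $r1=1 $r2=0 $r3=0 $r4=5 $r5=1

[0] ori   $r2, $r5, 11  →  {$r0:0, $r1:2, $r2:11, $r3:8, $r4:5, $r5:10}
[1] sub  $r5, $r5, $r2  →  {$r0:0, $r1:2, $r2:11, $r3:8, $r4:5, $r5:65535}
[2] bne  $r2, $r4, L4  →  {$r0:0, $r1:2, $r2:11, $r3:8, $r4:5, $r5:65535}  ⟨branch taken⟩
[3] nor  $r2, $r5, $r4  →  {$r0:0, $r1:2, $r2:0, $r3:8, $r4:5, $r5:65535}
[4] slt  $r5, $r1, $r4  →  {$r0:0, $r1:2, $r2:0, $r3:8, $r4:5, $r5:1}
[5] slt  $r3, $r1, $r0  →  {$r0:0, $r1:2, $r2:0, $r3:0, $r4:5, $r5:1}
[6] slti  $r1, $r0, 7  →  {$r0:0, $r1:1, $r2:0, $r3:0, $r4:5, $r5:1}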